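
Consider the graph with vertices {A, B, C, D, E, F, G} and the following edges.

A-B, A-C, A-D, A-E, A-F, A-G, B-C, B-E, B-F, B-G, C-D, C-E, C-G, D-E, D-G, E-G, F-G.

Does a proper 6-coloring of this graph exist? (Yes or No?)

The chromatic number is 5. A, B, C, E, G are mutually adjacent (a clique of size 5), so at least 5 colors are needed.
5 colors suffice: A=2, B=4, C=3, D=4, E=5, F=3, G=1.
Since 6 ≥ 5, a proper 6-coloring certainly exists.

Yes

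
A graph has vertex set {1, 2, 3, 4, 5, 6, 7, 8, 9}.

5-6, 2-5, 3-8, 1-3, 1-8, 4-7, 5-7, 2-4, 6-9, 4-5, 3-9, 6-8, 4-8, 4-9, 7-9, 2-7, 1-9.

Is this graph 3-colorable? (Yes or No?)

2, 4, 5, 7 form a clique, so at least 4 colors are needed.
So 3 colors are not enough.

No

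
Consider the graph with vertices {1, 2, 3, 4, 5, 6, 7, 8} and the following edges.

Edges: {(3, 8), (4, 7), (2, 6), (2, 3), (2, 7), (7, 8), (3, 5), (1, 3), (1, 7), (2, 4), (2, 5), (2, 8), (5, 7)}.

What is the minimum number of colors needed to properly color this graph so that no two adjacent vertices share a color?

2, 3, 8 form a triangle, so at least 3 colors are needed.
3 colors suffice: color red → {1, 2}; color blue → {3, 6, 7}; color green → {4, 5, 8}. No two adjacent vertices share a color.

3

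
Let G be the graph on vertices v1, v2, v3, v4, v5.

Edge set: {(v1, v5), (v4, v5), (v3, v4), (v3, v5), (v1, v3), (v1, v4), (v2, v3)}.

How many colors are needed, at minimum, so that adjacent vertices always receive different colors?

v1, v3, v4, v5 are mutually adjacent (a clique of size 4), so at least 4 colors are needed.
4 colors suffice: color 1 → {v3}; color 2 → {v2, v4}; color 3 → {v5}; color 4 → {v1}. No two adjacent vertices share a color.

4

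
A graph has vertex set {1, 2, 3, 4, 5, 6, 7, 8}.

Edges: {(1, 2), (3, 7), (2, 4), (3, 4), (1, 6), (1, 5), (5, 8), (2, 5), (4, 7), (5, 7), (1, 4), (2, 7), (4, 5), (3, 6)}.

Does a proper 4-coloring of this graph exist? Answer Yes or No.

The chromatic number is 4. 2, 4, 5, 7 are pairwise adjacent (a clique of size 4), so at least 4 colors are needed.
A valid assignment using 4 colors: 1=c, 2=d, 3=b, 4=a, 5=b, 6=a, 7=c, 8=a.
That is already a proper 4-coloring.

Yes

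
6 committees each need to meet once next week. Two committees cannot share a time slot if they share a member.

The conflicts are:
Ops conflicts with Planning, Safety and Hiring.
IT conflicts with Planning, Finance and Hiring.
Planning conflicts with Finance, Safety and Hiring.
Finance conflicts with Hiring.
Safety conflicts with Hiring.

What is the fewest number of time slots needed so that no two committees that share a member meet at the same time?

IT, Planning, Finance, Hiring pairwise conflict, so at least 4 time slots are needed.
4 time slots suffice: time slot 1 → {Hiring}; time slot 2 → {Planning}; time slot 3 → {Ops, IT}; time slot 4 → {Finance, Safety}. No two conflicting committees share a time slot.

4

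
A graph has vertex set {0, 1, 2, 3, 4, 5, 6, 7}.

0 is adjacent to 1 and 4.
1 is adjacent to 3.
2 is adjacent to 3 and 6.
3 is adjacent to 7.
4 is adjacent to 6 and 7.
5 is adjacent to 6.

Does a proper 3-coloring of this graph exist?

The chromatic number is 3. The cycle 6-4-7-3-2-6 has odd length 5, so it cannot be 2-colored; at least 3 colors are needed.
3 colors suffice: color red → {3, 4, 5}; color blue → {1, 6, 7}; color green → {0, 2}.
That is already a proper 3-coloring.

Yes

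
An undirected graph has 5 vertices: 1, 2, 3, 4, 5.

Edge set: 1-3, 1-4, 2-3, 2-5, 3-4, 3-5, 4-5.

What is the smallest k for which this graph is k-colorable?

1, 3, 4 form a triangle, so at least 3 colors are needed.
3 colors suffice: color a → {3}; color b → {2, 4}; color c → {1, 5}. No two adjacent vertices share a color.

3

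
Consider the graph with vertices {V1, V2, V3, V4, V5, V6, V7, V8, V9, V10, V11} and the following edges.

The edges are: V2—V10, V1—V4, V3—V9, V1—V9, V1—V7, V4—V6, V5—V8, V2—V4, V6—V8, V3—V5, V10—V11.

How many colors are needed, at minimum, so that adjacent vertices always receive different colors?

3

The cycle V8-V6-V4-V1-V9-V3-V5-V8 has odd length 7, so it cannot be 2-colored; at least 3 colors are needed.
3 colors suffice: color 1 → {V3, V4, V7, V8, V10}; color 2 → {V1, V2, V5, V6, V11}; color 3 → {V9}. Each edge has distinct colors on its endpoints.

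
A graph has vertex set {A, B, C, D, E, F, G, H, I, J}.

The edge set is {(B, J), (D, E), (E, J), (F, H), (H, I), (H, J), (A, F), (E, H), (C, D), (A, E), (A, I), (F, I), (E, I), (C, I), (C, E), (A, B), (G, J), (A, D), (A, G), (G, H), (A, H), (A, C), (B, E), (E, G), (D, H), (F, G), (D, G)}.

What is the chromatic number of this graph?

A, D, E, G, H are pairwise adjacent (a clique of size 5), so at least 5 colors are needed.
A valid assignment using 5 colors: A=2, B=3, C=3, D=5, E=1, F=1, G=4, H=3, I=4, J=2. No two adjacent vertices share a color.

5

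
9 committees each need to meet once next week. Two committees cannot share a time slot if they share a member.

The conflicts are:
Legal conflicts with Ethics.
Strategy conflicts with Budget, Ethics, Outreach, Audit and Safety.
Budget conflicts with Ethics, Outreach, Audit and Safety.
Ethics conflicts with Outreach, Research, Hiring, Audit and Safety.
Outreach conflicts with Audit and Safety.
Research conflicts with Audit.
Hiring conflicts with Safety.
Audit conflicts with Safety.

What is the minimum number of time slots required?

6

Strategy, Budget, Ethics, Outreach, Audit, Safety pairwise conflict, so at least 6 time slots are needed.
6 time slots suffice: Legal=2, Strategy=6, Budget=5, Ethics=1, Outreach=4, Research=2, Hiring=3, Audit=3, Safety=2. No two conflicting committees share a time slot.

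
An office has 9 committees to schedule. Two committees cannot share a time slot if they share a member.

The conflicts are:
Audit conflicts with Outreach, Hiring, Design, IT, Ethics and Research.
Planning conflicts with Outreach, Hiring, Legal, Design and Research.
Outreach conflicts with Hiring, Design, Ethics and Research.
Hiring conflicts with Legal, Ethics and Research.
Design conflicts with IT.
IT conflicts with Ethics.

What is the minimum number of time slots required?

4

Audit, Outreach, Hiring, Ethics all conflict with each other, so at least 4 time slots are needed.
4 time slots suffice: time slot 1 → {Audit, Planning}; time slot 2 → {Outreach, Legal, IT}; time slot 3 → {Hiring, Design}; time slot 4 → {Ethics, Research}. Every pair that conflicts lands in different time slots.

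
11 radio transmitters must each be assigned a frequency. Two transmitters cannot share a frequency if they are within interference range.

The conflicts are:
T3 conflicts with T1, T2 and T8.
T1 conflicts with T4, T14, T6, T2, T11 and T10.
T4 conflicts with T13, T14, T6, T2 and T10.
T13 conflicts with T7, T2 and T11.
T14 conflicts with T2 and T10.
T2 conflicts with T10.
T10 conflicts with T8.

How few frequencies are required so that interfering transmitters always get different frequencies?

5

T1, T4, T14, T2, T10 pairwise conflict, so at least 5 frequencies are needed.
Using 5 frequencies: T3=3, T1=1, T4=3, T13=1, T14=5, T7=2, T6=2, T2=2, T11=2, T10=4, T8=1. Every pair that conflicts lands in different frequencies.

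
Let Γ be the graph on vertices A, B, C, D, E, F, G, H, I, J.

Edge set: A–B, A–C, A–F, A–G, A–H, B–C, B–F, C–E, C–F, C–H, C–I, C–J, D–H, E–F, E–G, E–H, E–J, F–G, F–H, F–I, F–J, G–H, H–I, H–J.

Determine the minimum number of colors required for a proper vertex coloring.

C, E, F, H, J are mutually adjacent (a clique of size 5), so at least 5 colors are needed.
5 colors suffice: color red → {B, H}; color blue → {D, F}; color green → {C, G}; color yellow → {A, E, I}; color purple → {J}. Each edge has distinct colors on its endpoints.

5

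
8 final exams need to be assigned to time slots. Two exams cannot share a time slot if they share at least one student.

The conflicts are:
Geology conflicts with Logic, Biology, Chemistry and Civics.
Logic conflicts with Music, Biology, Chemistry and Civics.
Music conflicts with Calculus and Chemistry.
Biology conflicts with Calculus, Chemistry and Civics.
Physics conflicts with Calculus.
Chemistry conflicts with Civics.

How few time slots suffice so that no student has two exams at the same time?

5

Geology, Logic, Biology, Chemistry, Civics pairwise conflict, so at least 5 time slots are needed.
5 time slots suffice: time slot 1 → {Calculus, Chemistry}; time slot 2 → {Music, Biology, Physics}; time slot 3 → {Logic}; time slot 4 → {Geology}; time slot 5 → {Civics}. Every pair that conflicts lands in different time slots.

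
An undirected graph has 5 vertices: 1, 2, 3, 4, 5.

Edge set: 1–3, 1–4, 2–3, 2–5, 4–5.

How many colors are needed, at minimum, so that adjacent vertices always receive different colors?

3

The cycle 3-2-5-4-1-3 has odd length 5, so it cannot be 2-colored; at least 3 colors are needed.
3 colors suffice: color red → {3, 5}; color blue → {2, 4}; color green → {1}. No two adjacent vertices share a color.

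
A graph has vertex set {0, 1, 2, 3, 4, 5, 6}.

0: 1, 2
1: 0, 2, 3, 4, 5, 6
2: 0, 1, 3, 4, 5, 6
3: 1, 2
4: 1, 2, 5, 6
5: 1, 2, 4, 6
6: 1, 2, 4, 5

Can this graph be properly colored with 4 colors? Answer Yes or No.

1, 2, 4, 5, 6 are pairwise adjacent (a clique of size 5), so at least 5 colors are needed.
So 4 colors are not enough.

No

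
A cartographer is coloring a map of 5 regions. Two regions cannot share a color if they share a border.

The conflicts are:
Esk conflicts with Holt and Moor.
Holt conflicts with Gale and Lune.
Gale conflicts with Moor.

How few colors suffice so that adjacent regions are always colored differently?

2

Holt and Lune conflict, so at least 2 colors are needed.
2 colors suffice: color 1 → {Holt, Moor}; color 2 → {Esk, Gale, Lune}. Each listed conflict is separated.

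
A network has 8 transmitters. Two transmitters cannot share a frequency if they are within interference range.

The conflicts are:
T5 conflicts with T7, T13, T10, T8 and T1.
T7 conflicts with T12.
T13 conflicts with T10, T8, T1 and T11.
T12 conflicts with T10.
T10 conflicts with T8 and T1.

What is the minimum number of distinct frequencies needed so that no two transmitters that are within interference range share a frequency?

T5, T13, T10, T8 pairwise conflict, so at least 4 frequencies are needed.
4 frequencies suffice: frequency 1 → {T7, T13}; frequency 2 → {T10, T11}; frequency 3 → {T5, T12}; frequency 4 → {T8, T1}. No two conflicting transmitters share a frequency.

4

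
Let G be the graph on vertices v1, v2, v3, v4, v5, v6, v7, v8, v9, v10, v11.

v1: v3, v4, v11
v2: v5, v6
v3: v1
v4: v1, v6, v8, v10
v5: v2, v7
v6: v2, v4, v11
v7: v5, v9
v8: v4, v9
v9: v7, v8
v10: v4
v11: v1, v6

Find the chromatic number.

3

The cycle v5-v2-v6-v4-v8-v9-v7-v5 has odd length 7, so it cannot be 2-colored; at least 3 colors are needed.
3 colors suffice: v1=2, v2=1, v3=1, v4=1, v5=2, v6=2, v7=1, v8=2, v9=3, v10=2, v11=1. Every edge joins two different colors.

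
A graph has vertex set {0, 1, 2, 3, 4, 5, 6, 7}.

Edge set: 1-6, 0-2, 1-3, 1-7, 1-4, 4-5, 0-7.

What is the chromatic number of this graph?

2

4 and 5 are adjacent, so at least 2 colors are needed.
A valid assignment using 2 colors: 0=a, 1=a, 2=b, 3=b, 4=b, 5=a, 6=b, 7=b. Each edge has distinct colors on its endpoints.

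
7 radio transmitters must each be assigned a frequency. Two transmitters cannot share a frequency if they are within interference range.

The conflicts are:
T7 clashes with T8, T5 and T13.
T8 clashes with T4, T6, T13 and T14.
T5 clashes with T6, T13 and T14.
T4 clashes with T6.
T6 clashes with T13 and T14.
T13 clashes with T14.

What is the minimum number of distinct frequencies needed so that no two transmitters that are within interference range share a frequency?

4

T5, T6, T13, T14 all conflict with each other, so at least 4 frequencies are needed.
A valid assignment using 4 frequencies: T7=1, T8=3, T5=3, T4=2, T6=1, T13=2, T14=4. Each listed conflict is separated.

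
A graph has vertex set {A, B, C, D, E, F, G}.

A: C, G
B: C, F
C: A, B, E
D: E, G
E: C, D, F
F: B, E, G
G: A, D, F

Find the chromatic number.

The cycle E-C-A-G-D-E has odd length 5, so it cannot be 2-colored; at least 3 colors are needed.
3 colors suffice: color 1 → {B, E, G}; color 2 → {C, D, F}; color 3 → {A}. Every edge joins two different colors.

3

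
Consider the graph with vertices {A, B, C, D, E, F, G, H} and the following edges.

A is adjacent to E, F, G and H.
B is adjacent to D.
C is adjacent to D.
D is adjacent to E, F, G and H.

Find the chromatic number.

2

C and D are adjacent, so at least 2 colors are needed.
One proper 2-coloring: A=red, B=blue, C=blue, D=red, E=blue, F=blue, G=blue, H=blue. No two adjacent vertices share a color.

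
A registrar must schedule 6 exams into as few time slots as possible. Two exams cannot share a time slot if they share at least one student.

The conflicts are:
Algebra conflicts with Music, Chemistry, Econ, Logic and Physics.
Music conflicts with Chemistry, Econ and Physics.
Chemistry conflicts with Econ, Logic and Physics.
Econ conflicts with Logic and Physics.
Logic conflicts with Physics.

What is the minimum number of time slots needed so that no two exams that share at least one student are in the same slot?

5

Algebra, Music, Chemistry, Econ, Physics pairwise conflict, so at least 5 time slots are needed.
5 time slots suffice: time slot 1 → {Algebra}; time slot 2 → {Econ}; time slot 3 → {Chemistry}; time slot 4 → {Physics}; time slot 5 → {Music, Logic}. Every pair that conflicts lands in different time slots.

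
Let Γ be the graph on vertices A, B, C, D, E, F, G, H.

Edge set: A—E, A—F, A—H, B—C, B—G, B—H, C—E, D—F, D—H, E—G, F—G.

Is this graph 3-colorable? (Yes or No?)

Yes

The chromatic number is 3. The cycle F-A-H-B-G-F has odd length 5, so it cannot be 2-colored; at least 3 colors are needed.
A valid assignment using 3 colors: A=2, B=2, C=1, D=2, E=3, F=3, G=1, H=1.
That is already a proper 3-coloring.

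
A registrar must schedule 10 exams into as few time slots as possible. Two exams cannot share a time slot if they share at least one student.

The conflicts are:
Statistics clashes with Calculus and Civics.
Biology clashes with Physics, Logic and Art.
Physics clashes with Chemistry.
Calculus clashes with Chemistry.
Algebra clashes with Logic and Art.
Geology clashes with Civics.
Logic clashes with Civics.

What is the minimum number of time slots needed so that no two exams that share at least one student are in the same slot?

The cycle Logic-Civics-Statistics-Calculus-Chemistry-Physics-Biology-Logic has odd length 7, so it cannot be 2-colored; at least 3 time slots are needed.
3 time slots suffice: time slot 1 → {Biology, Calculus, Algebra, Civics}; time slot 2 → {Statistics, Geology, Logic, Art, Chemistry}; time slot 3 → {Physics}. Each listed conflict is separated.

3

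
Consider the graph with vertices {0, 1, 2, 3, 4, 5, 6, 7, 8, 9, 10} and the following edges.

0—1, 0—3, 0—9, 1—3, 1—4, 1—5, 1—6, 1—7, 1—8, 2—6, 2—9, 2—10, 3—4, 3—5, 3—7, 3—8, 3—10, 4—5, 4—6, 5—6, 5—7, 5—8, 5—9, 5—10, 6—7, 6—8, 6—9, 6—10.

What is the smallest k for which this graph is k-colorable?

4

1, 5, 6, 8 form a clique, so at least 4 colors are needed.
4 colors suffice: color red → {0, 2, 5}; color blue → {3, 6}; color green → {1, 9, 10}; color yellow → {4, 7, 8}. Every edge joins two different colors.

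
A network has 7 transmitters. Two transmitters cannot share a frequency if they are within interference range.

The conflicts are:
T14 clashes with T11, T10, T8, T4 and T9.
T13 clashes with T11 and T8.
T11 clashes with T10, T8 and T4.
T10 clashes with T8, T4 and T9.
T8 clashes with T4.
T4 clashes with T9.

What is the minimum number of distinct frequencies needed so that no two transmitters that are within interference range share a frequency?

5

T14, T11, T10, T8, T4 all conflict with each other, so at least 5 frequencies are needed.
5 frequencies suffice: frequency 1 → {T8, T9}; frequency 2 → {T13, T10}; frequency 3 → {T4}; frequency 4 → {T14}; frequency 5 → {T11}. Every pair that conflicts lands in different frequencies.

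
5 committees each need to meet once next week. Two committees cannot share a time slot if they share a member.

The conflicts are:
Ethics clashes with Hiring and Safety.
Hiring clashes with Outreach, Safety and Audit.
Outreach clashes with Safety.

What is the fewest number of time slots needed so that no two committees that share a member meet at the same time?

3

Ethics, Hiring, Safety are mutually in conflict, so at least 3 time slots are needed.
3 time slots suffice: time slot 1 → {Hiring}; time slot 2 → {Safety, Audit}; time slot 3 → {Ethics, Outreach}. Each listed conflict is separated.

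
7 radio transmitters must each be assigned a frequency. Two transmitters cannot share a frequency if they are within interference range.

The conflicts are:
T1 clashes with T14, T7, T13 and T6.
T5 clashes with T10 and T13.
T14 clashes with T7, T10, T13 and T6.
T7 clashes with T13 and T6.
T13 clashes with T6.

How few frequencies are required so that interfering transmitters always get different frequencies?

T1, T14, T7, T13, T6 pairwise conflict, so at least 5 frequencies are needed.
5 frequencies suffice: frequency 1 → {T5, T14}; frequency 2 → {T10, T13}; frequency 3 → {T7}; frequency 4 → {T1}; frequency 5 → {T6}. Every pair that conflicts lands in different frequencies.

5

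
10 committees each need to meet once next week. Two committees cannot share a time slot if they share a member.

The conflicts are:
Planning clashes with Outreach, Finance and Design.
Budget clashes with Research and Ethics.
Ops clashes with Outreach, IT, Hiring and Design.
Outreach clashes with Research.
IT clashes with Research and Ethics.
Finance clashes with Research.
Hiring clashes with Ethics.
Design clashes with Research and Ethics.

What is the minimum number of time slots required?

2

Design and Ethics conflict, so at least 2 time slots are needed.
2 time slots suffice: time slot 1 → {Planning, Ops, Research, Ethics}; time slot 2 → {Budget, Outreach, IT, Finance, Hiring, Design}. No two conflicting committees share a time slot.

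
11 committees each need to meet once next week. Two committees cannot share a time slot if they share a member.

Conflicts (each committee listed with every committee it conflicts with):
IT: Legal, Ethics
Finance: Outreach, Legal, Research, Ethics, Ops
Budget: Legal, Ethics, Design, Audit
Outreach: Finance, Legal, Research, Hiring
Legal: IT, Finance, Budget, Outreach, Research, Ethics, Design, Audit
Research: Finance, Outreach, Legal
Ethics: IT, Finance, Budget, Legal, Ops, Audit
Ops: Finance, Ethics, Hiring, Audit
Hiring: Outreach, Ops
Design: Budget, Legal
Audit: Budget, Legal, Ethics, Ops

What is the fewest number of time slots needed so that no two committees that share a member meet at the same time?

4

Budget, Legal, Ethics, Audit all conflict with each other, so at least 4 time slots are needed.
4 time slots suffice: time slot 1 → {Legal, Ops}; time slot 2 → {Outreach, Ethics, Design}; time slot 3 → {IT, Finance, Hiring, Audit}; time slot 4 → {Budget, Research}. Every pair that conflicts lands in different time slots.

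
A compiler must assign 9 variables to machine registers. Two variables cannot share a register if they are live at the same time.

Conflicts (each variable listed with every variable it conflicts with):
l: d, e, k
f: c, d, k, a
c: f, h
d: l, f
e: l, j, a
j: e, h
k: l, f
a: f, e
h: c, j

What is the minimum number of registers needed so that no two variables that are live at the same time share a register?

3

The cycle k-f-a-e-l-k has odd length 5, so it cannot be 2-colored; at least 3 registers are needed.
3 registers suffice: l=1, f=1, c=2, d=2, e=2, j=1, k=2, a=3, h=3. Each listed conflict is separated.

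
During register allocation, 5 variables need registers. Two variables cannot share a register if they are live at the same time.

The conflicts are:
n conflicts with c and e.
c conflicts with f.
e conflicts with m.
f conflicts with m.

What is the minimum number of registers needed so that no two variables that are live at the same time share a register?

3

The cycle c-f-m-e-n-c has odd length 5, so it cannot be 2-colored; at least 3 registers are needed.
3 registers suffice: register 1 → {n, m}; register 2 → {e, f}; register 3 → {c}. Every pair that conflicts lands in different registers.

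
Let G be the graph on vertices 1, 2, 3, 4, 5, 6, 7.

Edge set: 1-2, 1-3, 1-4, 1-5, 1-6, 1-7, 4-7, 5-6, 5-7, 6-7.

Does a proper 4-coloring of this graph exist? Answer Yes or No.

The chromatic number is 4. 1, 5, 6, 7 form a clique, so at least 4 colors are needed.
One proper 4-coloring: 1=a, 2=b, 3=b, 4=c, 5=c, 6=d, 7=b.
That is already a proper 4-coloring.

Yes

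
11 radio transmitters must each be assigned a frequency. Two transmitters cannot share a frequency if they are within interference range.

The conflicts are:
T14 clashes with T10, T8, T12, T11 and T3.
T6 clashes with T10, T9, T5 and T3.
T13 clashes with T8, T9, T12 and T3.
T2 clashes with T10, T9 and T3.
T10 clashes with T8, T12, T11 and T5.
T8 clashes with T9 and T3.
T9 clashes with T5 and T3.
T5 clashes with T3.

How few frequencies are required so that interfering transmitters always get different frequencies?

T13, T8, T9, T3 all conflict with each other, so at least 4 frequencies are needed.
Using 4 frequencies: T14=2, T6=3, T13=4, T2=3, T10=1, T8=3, T9=2, T12=3, T11=3, T5=4, T3=1. No two conflicting transmitters share a frequency.

4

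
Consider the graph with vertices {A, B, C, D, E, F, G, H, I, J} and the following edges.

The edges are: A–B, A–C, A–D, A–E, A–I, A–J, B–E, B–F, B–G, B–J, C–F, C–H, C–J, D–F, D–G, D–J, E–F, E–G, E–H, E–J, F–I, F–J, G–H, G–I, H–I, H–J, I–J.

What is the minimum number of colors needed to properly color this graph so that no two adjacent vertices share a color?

4

B, E, F, J are mutually adjacent (a clique of size 4), so at least 4 colors are needed.
4 colors suffice: color 1 → {G, J}; color 2 → {A, F, H}; color 3 → {C, D, E, I}; color 4 → {B}. No two adjacent vertices share a color.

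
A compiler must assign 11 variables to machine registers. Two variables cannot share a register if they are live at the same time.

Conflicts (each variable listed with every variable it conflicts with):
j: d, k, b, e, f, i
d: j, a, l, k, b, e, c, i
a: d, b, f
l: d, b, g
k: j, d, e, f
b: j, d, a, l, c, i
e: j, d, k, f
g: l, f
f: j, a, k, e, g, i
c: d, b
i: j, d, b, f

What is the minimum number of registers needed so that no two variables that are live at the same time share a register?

j, d, b, i all conflict with each other, so at least 4 registers are needed.
4 registers suffice: register 1 → {d, f}; register 2 → {k, b, g}; register 3 → {j, a, l, c}; register 4 → {e, i}. Every pair that conflicts lands in different registers.

4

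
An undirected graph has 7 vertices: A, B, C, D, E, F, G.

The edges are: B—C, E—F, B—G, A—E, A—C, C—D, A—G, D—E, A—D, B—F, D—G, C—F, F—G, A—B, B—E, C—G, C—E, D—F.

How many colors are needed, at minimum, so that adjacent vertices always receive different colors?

A, B, C, E are pairwise adjacent (a clique of size 4), so at least 4 colors are needed.
4 colors suffice: A=yellow, B=green, C=red, D=green, E=blue, F=yellow, G=blue. No two adjacent vertices share a color.

4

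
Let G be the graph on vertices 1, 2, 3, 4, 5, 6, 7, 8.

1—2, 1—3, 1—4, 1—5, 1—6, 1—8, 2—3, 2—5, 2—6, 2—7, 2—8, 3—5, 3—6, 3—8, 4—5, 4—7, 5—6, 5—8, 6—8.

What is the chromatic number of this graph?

6

1, 2, 3, 5, 6, 8 form a clique, so at least 6 colors are needed.
6 colors suffice: color a → {5, 7}; color b → {2, 4}; color c → {1}; color d → {8}; color e → {6}; color f → {3}. Every edge joins two different colors.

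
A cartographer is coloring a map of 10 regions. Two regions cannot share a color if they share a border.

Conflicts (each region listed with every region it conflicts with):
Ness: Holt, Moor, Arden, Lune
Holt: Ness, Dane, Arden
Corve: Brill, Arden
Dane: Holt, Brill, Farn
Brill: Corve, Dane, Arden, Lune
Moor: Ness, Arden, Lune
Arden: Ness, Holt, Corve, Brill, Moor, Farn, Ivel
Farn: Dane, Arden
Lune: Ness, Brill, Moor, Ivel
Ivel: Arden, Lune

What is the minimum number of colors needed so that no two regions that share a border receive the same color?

Ness, Moor, Lune all conflict with each other, so at least 3 colors are needed.
3 colors suffice: color 1 → {Dane, Arden, Lune}; color 2 → {Ness, Brill, Farn, Ivel}; color 3 → {Holt, Corve, Moor}. Every pair that conflicts lands in different colors.

3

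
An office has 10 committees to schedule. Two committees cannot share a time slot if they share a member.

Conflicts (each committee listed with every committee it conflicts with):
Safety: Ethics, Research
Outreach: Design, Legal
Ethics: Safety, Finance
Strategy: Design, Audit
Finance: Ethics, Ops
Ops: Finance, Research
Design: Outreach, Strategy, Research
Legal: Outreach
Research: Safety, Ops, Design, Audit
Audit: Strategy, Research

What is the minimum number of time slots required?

3

The cycle Ethics-Safety-Research-Ops-Finance-Ethics has odd length 5, so it cannot be 2-colored; at least 3 time slots are needed.
Using 3 time slots: Safety=3, Outreach=1, Ethics=2, Strategy=1, Finance=1, Ops=2, Design=2, Legal=2, Research=1, Audit=2. Every pair that conflicts lands in different time slots.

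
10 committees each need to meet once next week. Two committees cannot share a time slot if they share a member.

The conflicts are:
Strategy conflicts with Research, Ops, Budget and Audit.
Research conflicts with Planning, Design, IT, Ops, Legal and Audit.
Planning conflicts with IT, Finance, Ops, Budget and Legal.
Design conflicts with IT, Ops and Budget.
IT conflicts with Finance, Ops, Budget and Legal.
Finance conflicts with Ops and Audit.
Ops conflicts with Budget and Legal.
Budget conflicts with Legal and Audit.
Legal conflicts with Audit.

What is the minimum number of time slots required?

5

Planning, IT, Ops, Budget, Legal all conflict with each other, so at least 5 time slots are needed.
5 time slots suffice: Strategy=3, Research=2, Planning=5, Design=4, IT=3, Finance=2, Ops=1, Budget=2, Legal=4, Audit=1. No two conflicting committees share a time slot.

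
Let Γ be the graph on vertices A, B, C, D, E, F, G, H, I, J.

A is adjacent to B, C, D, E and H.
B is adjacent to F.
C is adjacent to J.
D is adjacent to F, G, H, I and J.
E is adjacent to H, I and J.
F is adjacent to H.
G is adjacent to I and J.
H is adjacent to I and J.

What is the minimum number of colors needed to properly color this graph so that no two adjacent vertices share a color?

D, G, I are mutually adjacent, so at least 3 colors are needed.
A valid assignment using 3 colors: A=3, B=1, C=1, D=1, E=1, F=3, G=2, H=2, I=3, J=3. Every edge joins two different colors.

3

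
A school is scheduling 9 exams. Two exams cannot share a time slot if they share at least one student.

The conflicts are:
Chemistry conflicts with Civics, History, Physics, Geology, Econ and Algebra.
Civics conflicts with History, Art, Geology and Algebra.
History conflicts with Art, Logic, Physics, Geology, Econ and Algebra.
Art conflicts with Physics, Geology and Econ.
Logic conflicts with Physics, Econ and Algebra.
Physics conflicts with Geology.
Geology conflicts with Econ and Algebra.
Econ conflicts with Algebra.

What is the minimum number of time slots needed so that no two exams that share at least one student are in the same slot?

5

Chemistry, History, Geology, Econ, Algebra are mutually in conflict, so at least 5 time slots are needed.
5 time slots suffice: Chemistry=5, Civics=3, History=1, Art=4, Logic=2, Physics=3, Geology=2, Econ=3, Algebra=4. No two conflicting exams share a time slot.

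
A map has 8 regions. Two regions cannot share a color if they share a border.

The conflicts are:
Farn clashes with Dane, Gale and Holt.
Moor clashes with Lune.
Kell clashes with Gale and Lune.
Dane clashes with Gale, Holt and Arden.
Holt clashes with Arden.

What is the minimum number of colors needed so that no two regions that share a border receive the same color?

3

Farn, Dane, Holt all conflict with each other, so at least 3 colors are needed.
3 colors suffice: Farn=2, Moor=2, Kell=2, Dane=1, Gale=3, Holt=3, Arden=2, Lune=1. No two conflicting regions share a color.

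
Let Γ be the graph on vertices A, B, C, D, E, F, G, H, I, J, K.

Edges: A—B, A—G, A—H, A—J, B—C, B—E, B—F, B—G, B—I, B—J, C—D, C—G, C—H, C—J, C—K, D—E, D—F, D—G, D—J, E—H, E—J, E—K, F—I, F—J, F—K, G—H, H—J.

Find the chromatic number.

3

D, F, J are pairwise adjacent, so at least 3 colors are needed.
3 colors suffice: color red → {G, I, J, K}; color blue → {B, D, H}; color green → {A, C, E, F}. Every edge joins two different colors.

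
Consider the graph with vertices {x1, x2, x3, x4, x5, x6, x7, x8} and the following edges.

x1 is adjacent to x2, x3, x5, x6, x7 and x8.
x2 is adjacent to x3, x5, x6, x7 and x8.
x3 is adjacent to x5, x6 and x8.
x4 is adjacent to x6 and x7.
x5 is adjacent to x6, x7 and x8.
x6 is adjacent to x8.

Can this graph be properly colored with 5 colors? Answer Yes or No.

No

x1, x2, x3, x5, x6, x8 form a clique, so at least 6 colors are needed.
So 5 colors are not enough.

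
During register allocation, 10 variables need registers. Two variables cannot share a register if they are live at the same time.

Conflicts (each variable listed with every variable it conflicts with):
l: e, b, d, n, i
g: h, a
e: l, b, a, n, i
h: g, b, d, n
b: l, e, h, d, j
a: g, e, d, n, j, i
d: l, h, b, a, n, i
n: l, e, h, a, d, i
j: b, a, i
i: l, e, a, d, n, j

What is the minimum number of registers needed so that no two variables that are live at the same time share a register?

e, a, n, i are mutually in conflict, so at least 4 registers are needed.
Using 4 registers: l=1, g=2, e=4, h=1, b=2, a=1, d=4, n=2, j=4, i=3. Each listed conflict is separated.

4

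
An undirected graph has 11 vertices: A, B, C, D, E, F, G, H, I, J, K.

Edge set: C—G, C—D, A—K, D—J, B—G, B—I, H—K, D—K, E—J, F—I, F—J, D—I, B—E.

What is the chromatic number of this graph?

The cycle B-I-F-J-E-B has odd length 5, so it cannot be 2-colored; at least 3 colors are needed.
3 colors suffice: color 1 → {A, B, D, F, H}; color 2 → {C, I, J, K}; color 3 → {E, G}. Each edge has distinct colors on its endpoints.

3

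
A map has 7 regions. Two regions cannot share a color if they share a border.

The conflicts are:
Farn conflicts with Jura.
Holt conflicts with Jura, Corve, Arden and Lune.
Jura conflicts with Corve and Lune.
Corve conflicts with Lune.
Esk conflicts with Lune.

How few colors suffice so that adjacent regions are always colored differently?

Holt, Jura, Corve, Lune all conflict with each other, so at least 4 colors are needed.
4 colors suffice: color 1 → {Farn, Holt, Esk}; color 2 → {Arden, Lune}; color 3 → {Jura}; color 4 → {Corve}. Each listed conflict is separated.

4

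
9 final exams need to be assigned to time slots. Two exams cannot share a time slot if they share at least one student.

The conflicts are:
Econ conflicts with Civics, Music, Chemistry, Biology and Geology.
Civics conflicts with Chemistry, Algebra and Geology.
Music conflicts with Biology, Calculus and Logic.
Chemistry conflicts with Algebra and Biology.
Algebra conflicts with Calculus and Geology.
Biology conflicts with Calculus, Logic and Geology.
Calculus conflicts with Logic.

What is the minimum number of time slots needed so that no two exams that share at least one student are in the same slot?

4

Music, Biology, Calculus, Logic all conflict with each other, so at least 4 time slots are needed.
4 time slots suffice: Econ=2, Civics=4, Music=3, Chemistry=3, Algebra=1, Biology=1, Calculus=2, Logic=4, Geology=3. Every pair that conflicts lands in different time slots.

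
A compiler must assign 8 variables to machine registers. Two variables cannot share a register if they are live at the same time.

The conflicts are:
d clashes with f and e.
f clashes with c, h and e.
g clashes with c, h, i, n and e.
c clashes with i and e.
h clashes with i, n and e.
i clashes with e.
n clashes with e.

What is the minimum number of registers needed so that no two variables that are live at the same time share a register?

4

g, c, i, e all conflict with each other, so at least 4 registers are needed.
Using 4 registers: d=2, f=3, g=3, c=2, h=2, i=4, n=4, e=1. No two conflicting variables share a register.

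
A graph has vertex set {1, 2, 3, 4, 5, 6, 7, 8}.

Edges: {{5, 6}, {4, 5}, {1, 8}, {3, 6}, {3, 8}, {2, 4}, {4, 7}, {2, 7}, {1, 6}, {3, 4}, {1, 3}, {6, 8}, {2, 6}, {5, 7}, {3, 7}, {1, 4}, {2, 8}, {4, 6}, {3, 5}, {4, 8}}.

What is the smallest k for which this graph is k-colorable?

1, 3, 4, 6, 8 form a clique, so at least 5 colors are needed.
5 colors suffice: color red → {4}; color blue → {6, 7}; color green → {2, 3}; color yellow → {5, 8}; color purple → {1}. No two adjacent vertices share a color.

5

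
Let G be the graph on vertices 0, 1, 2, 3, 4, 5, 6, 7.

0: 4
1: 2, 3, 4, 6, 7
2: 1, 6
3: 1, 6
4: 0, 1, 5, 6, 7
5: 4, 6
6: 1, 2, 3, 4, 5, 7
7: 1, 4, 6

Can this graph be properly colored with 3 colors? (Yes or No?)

No

1, 4, 6, 7 are mutually adjacent (a clique of size 4), so at least 4 colors are needed.
So 3 colors are not enough.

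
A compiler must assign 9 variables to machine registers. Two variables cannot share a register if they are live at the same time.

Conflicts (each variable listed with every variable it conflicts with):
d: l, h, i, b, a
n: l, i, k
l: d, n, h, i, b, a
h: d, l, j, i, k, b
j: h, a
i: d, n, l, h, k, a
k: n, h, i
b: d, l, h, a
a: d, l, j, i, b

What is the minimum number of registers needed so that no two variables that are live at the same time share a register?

d, l, b, a pairwise conflict, so at least 4 registers are needed.
4 registers suffice: register 1 → {n, h, a}; register 2 → {l, j, k}; register 3 → {i, b}; register 4 → {d}. No two conflicting variables share a register.

4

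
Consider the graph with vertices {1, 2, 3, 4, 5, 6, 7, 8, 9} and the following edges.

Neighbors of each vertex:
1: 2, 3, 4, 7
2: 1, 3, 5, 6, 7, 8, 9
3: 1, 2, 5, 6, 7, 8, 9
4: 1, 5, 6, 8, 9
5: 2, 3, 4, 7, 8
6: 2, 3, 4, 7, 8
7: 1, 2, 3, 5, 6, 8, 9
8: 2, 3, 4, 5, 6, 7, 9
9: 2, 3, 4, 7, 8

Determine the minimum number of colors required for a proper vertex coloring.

2, 3, 6, 7, 8 are pairwise adjacent (a clique of size 5), so at least 5 colors are needed.
5 colors suffice: color a → {1, 8}; color b → {3, 4}; color c → {7}; color d → {2}; color e → {5, 6, 9}. Every edge joins two different colors.

5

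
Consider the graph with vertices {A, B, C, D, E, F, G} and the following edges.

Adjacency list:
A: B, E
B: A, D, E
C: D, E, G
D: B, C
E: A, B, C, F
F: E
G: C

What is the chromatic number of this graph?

A, B, E are pairwise adjacent, so at least 3 colors are needed.
3 colors suffice: color 1 → {D, E, G}; color 2 → {B, C, F}; color 3 → {A}. No two adjacent vertices share a color.

3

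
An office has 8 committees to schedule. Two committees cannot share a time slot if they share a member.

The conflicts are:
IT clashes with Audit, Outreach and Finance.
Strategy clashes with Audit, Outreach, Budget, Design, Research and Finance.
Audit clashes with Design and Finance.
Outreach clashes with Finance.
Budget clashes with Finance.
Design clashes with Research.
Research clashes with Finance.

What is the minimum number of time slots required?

Strategy, Research, Finance pairwise conflict, so at least 3 time slots are needed.
3 time slots suffice: time slot 1 → {IT, Strategy}; time slot 2 → {Design, Finance}; time slot 3 → {Audit, Outreach, Budget, Research}. Every pair that conflicts lands in different time slots.

3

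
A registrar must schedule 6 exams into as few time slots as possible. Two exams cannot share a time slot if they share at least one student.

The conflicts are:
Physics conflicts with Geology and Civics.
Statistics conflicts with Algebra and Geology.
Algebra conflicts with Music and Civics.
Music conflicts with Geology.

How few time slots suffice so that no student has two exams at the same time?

The cycle Algebra-Statistics-Geology-Physics-Civics-Algebra has odd length 5, so it cannot be 2-colored; at least 3 time slots are needed.
Using 3 time slots: Physics=2, Statistics=2, Algebra=1, Music=2, Geology=1, Civics=3. Every pair that conflicts lands in different time slots.

3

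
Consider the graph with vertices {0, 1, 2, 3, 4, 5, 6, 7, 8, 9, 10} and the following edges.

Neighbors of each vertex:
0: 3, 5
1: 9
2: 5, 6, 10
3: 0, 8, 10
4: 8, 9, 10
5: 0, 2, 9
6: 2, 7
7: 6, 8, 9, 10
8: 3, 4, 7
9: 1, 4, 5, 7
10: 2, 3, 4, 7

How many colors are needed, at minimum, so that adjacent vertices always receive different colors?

The cycle 6-2-5-9-7-6 has odd length 5, so it cannot be 2-colored; at least 3 colors are needed.
One proper 3-coloring: 0=blue, 1=red, 2=green, 3=red, 4=red, 5=red, 6=blue, 7=red, 8=blue, 9=blue, 10=blue. No two adjacent vertices share a color.

3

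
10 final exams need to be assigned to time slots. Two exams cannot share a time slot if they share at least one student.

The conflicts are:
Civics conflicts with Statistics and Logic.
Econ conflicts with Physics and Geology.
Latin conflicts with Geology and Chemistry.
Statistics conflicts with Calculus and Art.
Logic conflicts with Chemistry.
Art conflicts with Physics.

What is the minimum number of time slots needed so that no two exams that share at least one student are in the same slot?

3

The cycle Logic-Civics-Statistics-Art-Physics-Econ-Geology-Latin-Chemistry-Logic has odd length 9, so it cannot be 2-colored; at least 3 time slots are needed.
3 time slots suffice: time slot 1 → {Latin, Statistics, Logic, Physics}; time slot 2 → {Civics, Calculus, Art, Geology, Chemistry}; time slot 3 → {Econ}. Every pair that conflicts lands in different time slots.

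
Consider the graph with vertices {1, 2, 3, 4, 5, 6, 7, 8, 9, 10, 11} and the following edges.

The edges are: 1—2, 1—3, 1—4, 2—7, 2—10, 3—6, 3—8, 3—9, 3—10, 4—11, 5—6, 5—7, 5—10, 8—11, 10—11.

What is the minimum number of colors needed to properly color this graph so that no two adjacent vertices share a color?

The cycle 4-1-2-10-11-4 has odd length 5, so it cannot be 2-colored; at least 3 colors are needed.
3 colors suffice: 1=blue, 2=red, 3=red, 4=green, 5=red, 6=blue, 7=blue, 8=blue, 9=blue, 10=blue, 11=red. Each edge has distinct colors on its endpoints.

3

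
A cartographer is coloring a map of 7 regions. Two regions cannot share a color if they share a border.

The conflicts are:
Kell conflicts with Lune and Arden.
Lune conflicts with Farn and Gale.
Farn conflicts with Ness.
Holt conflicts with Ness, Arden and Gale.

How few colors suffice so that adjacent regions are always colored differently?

The cycle Gale-Holt-Arden-Kell-Lune-Gale has odd length 5, so it cannot be 2-colored; at least 3 colors are needed.
3 colors suffice: Kell=3, Lune=1, Farn=3, Holt=1, Ness=2, Arden=2, Gale=2. Each listed conflict is separated.

3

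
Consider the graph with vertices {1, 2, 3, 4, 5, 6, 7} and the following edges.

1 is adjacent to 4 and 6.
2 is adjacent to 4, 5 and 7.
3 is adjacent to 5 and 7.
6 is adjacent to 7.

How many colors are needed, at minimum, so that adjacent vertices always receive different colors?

The cycle 4-1-6-7-2-4 has odd length 5, so it cannot be 2-colored; at least 3 colors are needed.
One proper 3-coloring: 1=green, 2=red, 3=red, 4=blue, 5=blue, 6=red, 7=blue. Each edge has distinct colors on its endpoints.

3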